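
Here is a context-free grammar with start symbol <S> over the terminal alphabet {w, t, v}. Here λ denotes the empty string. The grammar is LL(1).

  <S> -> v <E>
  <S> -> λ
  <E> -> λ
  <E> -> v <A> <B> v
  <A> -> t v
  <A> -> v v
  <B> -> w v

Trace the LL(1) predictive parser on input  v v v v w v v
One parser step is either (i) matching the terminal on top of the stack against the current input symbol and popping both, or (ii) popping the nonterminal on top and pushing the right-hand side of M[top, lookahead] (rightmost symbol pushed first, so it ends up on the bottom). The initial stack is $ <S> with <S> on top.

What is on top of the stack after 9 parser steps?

v

     Stack          Input            Action
  1  $ <S>          v v v v w v v $  expand <S> -> v <E>
  2  $ <E> v        v v v v w v v $  match v
  3  $ <E>          v v v w v v $    expand <E> -> v <A> <B> v
  4  $ v <B> <A> v  v v v w v v $    match v
  5  $ v <B> <A>    v v w v v $      expand <A> -> v v
  6  $ v <B> v v    v v w v v $      match v
  7  $ v <B> v      v w v v $        match v
  8  $ v <B>        w v v $          expand <B> -> w v
  9  $ v v w        w v v $          match w
Stack after step 9: $ v v (top = v).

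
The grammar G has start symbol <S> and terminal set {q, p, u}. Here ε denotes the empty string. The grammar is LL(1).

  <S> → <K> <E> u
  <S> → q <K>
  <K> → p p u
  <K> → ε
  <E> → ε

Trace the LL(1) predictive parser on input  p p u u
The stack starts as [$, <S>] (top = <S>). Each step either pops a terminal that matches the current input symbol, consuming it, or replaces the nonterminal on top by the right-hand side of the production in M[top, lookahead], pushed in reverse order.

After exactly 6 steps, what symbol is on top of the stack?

step 1: stack=$ <S>  input=p p u u $  — expand <S> → <K> <E> u
step 2: stack=$ u <E> <K>  input=p p u u $  — expand <K> → p p u
step 3: stack=$ u <E> u p p  input=p p u u $  — match p
step 4: stack=$ u <E> u p  input=p u u $  — match p
step 5: stack=$ u <E> u  input=u u $  — match u
step 6: stack=$ u <E>  input=u $  — expand <E> → ε
Stack after step 6: $ u (top = u).

u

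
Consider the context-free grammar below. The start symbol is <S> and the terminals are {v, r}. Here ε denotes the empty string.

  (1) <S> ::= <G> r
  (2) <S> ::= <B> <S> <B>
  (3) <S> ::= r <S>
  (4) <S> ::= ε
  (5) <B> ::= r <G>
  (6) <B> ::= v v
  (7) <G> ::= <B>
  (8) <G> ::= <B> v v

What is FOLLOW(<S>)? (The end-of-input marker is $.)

FIRST(<B>) = {r, v}
FIRST(<G>) = {r, v}  (via <B>, <B> v v)
FIRST(<S>) = {ε, r, v}  (via <G> r, <B> <S> <B>)
FOLLOW(<S>) includes $ since <S> is the start symbol.
FOLLOW(<S>): in <S>::=<B> <S> <B>, <S> is followed by <B> with FIRST {r, v}; in <S>::=r <S>, the suffix after <S> is empty (adds nothing new). Thus FOLLOW(<S>) = {$, r, v}.
FOLLOW(<B>): in <S>::=<B> <S> <B> (occurrence 1), <B> is followed by <S> <B> with FIRST {r, v}; in <S>::=<B> <S> <B> (occurrence 2), the suffix after <B> is empty, so FOLLOW(<B>) ⊇ FOLLOW(<S>) = {$, r, v}; in <G>::=<B>, the suffix after <B> is empty, so FOLLOW(<B>) ⊇ FOLLOW(<G>) = {$, r, v}; in <G>::=<B> v v, <B> is followed by v v with FIRST {v}. Thus FOLLOW(<B>) = {$, r, v}.
FOLLOW(<G>): in <S>::=<G> r, <G> is followed by r with FIRST {r}; in <B>::=r <G>, the suffix after <G> is empty, so FOLLOW(<G>) ⊇ FOLLOW(<B>) = {$, r, v}. Thus FOLLOW(<G>) = {$, r, v}.

{$, r, v}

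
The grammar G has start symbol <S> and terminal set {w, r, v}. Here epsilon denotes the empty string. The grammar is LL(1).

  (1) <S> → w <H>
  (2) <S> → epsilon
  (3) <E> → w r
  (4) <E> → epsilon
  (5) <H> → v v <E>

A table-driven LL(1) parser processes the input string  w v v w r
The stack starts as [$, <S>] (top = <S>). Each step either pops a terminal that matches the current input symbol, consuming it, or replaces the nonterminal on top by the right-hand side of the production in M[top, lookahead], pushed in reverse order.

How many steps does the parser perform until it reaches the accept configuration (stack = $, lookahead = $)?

8

step 1: stack=$ <S>  input=w v v w r $  — expand <S> → w <H>
step 2: stack=$ <H> w  input=w v v w r $  — match w
step 3: stack=$ <H>  input=v v w r $  — expand <H> → v v <E>
step 4: stack=$ <E> v v  input=v v w r $  — match v
step 5: stack=$ <E> v  input=v w r $  — match v
step 6: stack=$ <E>  input=w r $  — expand <E> → w r
step 7: stack=$ r w  input=w r $  — match w
step 8: stack=$ r  input=r $  — match r
Accept reached after 8 steps.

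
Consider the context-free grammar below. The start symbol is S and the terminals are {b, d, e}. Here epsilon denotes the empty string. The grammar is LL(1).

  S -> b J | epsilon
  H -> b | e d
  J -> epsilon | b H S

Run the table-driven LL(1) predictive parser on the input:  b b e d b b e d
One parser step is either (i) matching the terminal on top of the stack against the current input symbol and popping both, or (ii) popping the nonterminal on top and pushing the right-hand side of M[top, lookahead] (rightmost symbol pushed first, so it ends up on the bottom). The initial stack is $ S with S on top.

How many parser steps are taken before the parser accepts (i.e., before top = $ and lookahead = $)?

      Stack    Input              Action
   1  $ S      b b e d b b e d $  expand S -> b J
   2  $ J b    b b e d b b e d $  match b
   3  $ J      b e d b b e d $    expand J -> b H S
   4  $ S H b  b e d b b e d $    match b
   5  $ S H    e d b b e d $      expand H -> e d
   6  $ S d e  e d b b e d $      match e
   7  $ S d    d b b e d $        match d
   8  $ S      b b e d $          expand S -> b J
   9  $ J b    b b e d $          match b
  10  $ J      b e d $            expand J -> b H S
  11  $ S H b  b e d $            match b
  12  $ S H    e d $              expand H -> e d
  13  $ S d e  e d $              match e
  14  $ S d    d $                match d
  15  $ S      $                  expand S -> epsilon
Accept reached after 15 steps.

15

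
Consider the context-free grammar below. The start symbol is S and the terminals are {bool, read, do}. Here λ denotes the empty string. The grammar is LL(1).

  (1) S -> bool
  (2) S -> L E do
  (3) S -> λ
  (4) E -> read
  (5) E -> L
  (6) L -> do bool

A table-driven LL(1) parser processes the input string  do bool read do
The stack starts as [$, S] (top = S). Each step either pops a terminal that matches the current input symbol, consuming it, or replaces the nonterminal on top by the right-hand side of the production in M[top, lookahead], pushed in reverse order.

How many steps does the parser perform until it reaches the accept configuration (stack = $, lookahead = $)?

step 1: stack=$ S  input=do bool read do $  — expand S -> L E do
step 2: stack=$ do E L  input=do bool read do $  — expand L -> do bool
step 3: stack=$ do E bool do  input=do bool read do $  — match do
step 4: stack=$ do E bool  input=bool read do $  — match bool
step 5: stack=$ do E  input=read do $  — expand E -> read
step 6: stack=$ do read  input=read do $  — match read
step 7: stack=$ do  input=do $  — match do
Accept reached after 7 steps.

7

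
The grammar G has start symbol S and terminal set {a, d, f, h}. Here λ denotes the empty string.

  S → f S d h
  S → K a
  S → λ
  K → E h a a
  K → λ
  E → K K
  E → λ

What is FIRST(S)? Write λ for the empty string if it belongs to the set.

FIRST(S): from S→f S d h we get {f}; from S→K a we get {a, h}; from S→λ we get {λ}. So FIRST(S) = {λ, a, f, h}.
FIRST(K): from K→E h a a we get {h}; from K→λ we get {λ}. So FIRST(K) = {λ, h}.
FIRST(E): from E→K K we get {λ, h}; from E→λ we get {λ}. So FIRST(E) = {λ, h}.

{λ, a, f, h}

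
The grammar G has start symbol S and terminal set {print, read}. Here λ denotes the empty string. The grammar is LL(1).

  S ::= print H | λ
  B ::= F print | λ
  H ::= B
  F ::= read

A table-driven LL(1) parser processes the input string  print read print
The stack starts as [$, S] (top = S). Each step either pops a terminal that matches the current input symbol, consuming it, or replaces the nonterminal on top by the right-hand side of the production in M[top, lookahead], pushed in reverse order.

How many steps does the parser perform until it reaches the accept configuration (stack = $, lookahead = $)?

     Stack         Input               Action
  1  $ S           print read print $  expand S ::= print H
  2  $ H print     print read print $  match print
  3  $ H           read print $        expand H ::= B
  4  $ B           read print $        expand B ::= F print
  5  $ print F     read print $        expand F ::= read
  6  $ print read  read print $        match read
  7  $ print       print $             match print
Accept reached after 7 steps.

7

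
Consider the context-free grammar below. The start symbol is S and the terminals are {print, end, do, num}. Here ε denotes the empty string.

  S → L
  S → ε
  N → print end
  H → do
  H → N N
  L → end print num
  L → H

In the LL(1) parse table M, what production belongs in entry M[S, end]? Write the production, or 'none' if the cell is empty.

FIRST(N): from N→print end we get {print}. So FIRST(N) = {print}.
FIRST(H): from H→do we get {do}; from H→N N we get {print}. So FIRST(H) = {do, print}.
FIRST(L): from L→end print num we get {end}; from L→H we get {do, print}. So FIRST(L) = {do, end, print}.
FIRST(S): from S→L we get {do, end, print}; from S→ε we get {ε}. So FIRST(S) = {ε, do, end, print}.
FOLLOW(S) includes $ since S is the start symbol.
FOLLOW(S): S appears on no right-hand side. Thus FOLLOW(S) = {$}.
For S → L: FIRST(L) = {do, end, print}, so it goes in M[S, t] for t ∈ {do, end, print}.
For S → ε: FIRST(ε) = {ε}, so it goes in M[S, t] for t ∈ {}; since ε ∈ FIRST, also for every t ∈ FOLLOW(S) = {$}.

S → L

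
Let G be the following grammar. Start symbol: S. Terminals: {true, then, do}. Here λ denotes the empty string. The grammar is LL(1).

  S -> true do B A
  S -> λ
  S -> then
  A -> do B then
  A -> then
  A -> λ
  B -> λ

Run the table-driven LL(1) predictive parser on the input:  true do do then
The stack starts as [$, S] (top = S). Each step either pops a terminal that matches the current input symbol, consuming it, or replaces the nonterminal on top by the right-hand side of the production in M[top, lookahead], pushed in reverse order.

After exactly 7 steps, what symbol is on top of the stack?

then

     Stack          Input              Action
  1  $ S            true do do then $  expand S -> true do B A
  2  $ A B do true  true do do then $  match true
  3  $ A B do       do do then $       match do
  4  $ A B          do then $          expand B -> λ
  5  $ A            do then $          expand A -> do B then
  6  $ then B do    do then $          match do
  7  $ then B       then $             expand B -> λ
Stack after step 7: $ then (top = then).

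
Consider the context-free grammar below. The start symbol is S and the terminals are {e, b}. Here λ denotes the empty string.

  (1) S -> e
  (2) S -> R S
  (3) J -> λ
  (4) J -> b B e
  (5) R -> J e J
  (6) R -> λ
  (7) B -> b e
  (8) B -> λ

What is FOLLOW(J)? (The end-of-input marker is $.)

{b, e}

FIRST(J): from J->λ we get {λ}; from J->b B e we get {b}. So FIRST(J) = {λ, b}.
FIRST(B): from B->b e we get {b}; from B->λ we get {λ}. So FIRST(B) = {λ, b}.
FIRST(R): from R->J e J we get {b, e}; from R->λ we get {λ}. So FIRST(R) = {λ, b, e}.
FIRST(S): from S->e we get {e}; from S->R S we get {b, e}. So FIRST(S) = {b, e}.
FOLLOW(S) includes $ since S is the start symbol.
FOLLOW(S): in S->R S, the suffix after S is empty (adds nothing new). Thus FOLLOW(S) = {$}.
FOLLOW(R): in S->R S, R is followed by S with FIRST {b, e}. Thus FOLLOW(R) = {b, e}.
FOLLOW(J): in R->J e J (occurrence 1), J is followed by e J with FIRST {e}; in R->J e J (occurrence 2), the suffix after J is empty, so FOLLOW(J) ⊇ FOLLOW(R) = {b, e}. Thus FOLLOW(J) = {b, e}.
FOLLOW(B): in J->b B e, B is followed by e with FIRST {e}. Thus FOLLOW(B) = {e}.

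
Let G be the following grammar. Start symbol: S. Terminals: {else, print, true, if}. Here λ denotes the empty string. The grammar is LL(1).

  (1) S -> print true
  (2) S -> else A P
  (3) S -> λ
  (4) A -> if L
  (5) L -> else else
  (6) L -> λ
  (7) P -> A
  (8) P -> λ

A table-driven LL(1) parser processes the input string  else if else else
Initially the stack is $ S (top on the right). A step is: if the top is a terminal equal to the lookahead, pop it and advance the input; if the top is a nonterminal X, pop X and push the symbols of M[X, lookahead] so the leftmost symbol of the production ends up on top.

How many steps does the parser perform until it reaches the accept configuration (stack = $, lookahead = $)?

step 1: stack=$ S  input=else if else else $  — expand S -> else A P
step 2: stack=$ P A else  input=else if else else $  — match else
step 3: stack=$ P A  input=if else else $  — expand A -> if L
step 4: stack=$ P L if  input=if else else $  — match if
step 5: stack=$ P L  input=else else $  — expand L -> else else
step 6: stack=$ P else else  input=else else $  — match else
step 7: stack=$ P else  input=else $  — match else
step 8: stack=$ P  input=$  — expand P -> λ
Accept reached after 8 steps.

8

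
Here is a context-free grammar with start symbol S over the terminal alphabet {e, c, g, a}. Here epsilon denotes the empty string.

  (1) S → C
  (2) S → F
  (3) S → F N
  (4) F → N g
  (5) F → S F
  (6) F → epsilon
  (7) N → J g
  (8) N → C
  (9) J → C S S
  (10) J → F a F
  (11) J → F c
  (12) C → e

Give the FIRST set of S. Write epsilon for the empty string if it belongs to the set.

{epsilon, a, c, e}

FIRST(C) = {e}
FIRST(S) = {epsilon, a, c, e}  (via C, F, F N)
FIRST(F) = {epsilon, a, c, e}  (via N g, S F)
FIRST(J) = {a, c, e}  (via C S S, F a F, F c)
FIRST(N) = {a, c, e}  (via J g, C)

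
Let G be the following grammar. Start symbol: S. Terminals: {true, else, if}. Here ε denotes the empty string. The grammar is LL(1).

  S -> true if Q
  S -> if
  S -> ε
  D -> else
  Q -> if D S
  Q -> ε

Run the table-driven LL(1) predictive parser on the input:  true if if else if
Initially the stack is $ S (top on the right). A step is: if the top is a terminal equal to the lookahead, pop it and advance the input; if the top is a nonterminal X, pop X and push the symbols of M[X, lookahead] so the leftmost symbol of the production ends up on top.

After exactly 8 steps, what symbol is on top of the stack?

step 1: stack=$ S  input=true if if else if $  — expand S -> true if Q
step 2: stack=$ Q if true  input=true if if else if $  — match true
step 3: stack=$ Q if  input=if if else if $  — match if
step 4: stack=$ Q  input=if else if $  — expand Q -> if D S
step 5: stack=$ S D if  input=if else if $  — match if
step 6: stack=$ S D  input=else if $  — expand D -> else
step 7: stack=$ S else  input=else if $  — match else
step 8: stack=$ S  input=if $  — expand S -> if
Stack after step 8: $ if (top = if).

if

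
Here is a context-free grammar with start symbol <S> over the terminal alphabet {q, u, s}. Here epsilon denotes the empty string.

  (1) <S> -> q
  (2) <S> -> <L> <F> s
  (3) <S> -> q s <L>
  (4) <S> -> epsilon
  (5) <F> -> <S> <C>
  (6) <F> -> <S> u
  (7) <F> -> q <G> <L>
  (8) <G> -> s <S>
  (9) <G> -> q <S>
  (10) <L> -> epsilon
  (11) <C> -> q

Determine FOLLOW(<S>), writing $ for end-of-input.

{$, q, s, u}

FIRST(<G>): from <G>->s <S> we get {s}; from <G>->q <S> we get {q}. So FIRST(<G>) = {q, s}.
FIRST(<L>): from <L>->epsilon we get {epsilon}. So FIRST(<L>) = {epsilon}.
FIRST(<C>): from <C>->q we get {q}. So FIRST(<C>) = {q}.
FIRST(<S>): from <S>->q we get {q}; from <S>-><L> <F> s we get {q, u}; from <S>->q s <L> we get {q}; from <S>->epsilon we get {epsilon}. So FIRST(<S>) = {epsilon, q, u}.
FIRST(<F>): from <F>-><S> <C> we get {q, u}; from <F>-><S> u we get {q, u}; from <F>->q <G> <L> we get {q}. So FIRST(<F>) = {q, u}.
FOLLOW(<S>) includes $ since <S> is the start symbol.
FOLLOW(<F>): in <S>-><L> <F> s, <F> is followed by s with FIRST {s}. Thus FOLLOW(<F>) = {s}.
FOLLOW(<G>): in <F>->q <G> <L>, <G> is followed by <L> with FIRST {epsilon}; in <F>->q <G> <L>, the suffix after <G> is nullable, so FOLLOW(<G>) ⊇ FOLLOW(<F>) = {s}. Thus FOLLOW(<G>) = {s}.
FOLLOW(<S>): in <F>-><S> <C>, <S> is followed by <C> with FIRST {q}; in <F>-><S> u, <S> is followed by u with FIRST {u}; in <G>->s <S>, the suffix after <S> is empty, so FOLLOW(<S>) ⊇ FOLLOW(<G>) = {s}; in <G>->q <S>, the suffix after <S> is empty, so FOLLOW(<S>) ⊇ FOLLOW(<G>) = {s}. Thus FOLLOW(<S>) = {$, q, s, u}.
FOLLOW(<L>): in <S>-><L> <F> s, <L> is followed by <F> s with FIRST {q, u}; in <S>->q s <L>, the suffix after <L> is empty, so FOLLOW(<L>) ⊇ FOLLOW(<S>) = {$, q, s, u}; in <F>->q <G> <L>, the suffix after <L> is empty, so FOLLOW(<L>) ⊇ FOLLOW(<F>) = {s}. Thus FOLLOW(<L>) = {$, q, s, u}.
FOLLOW(<C>): in <F>-><S> <C>, the suffix after <C> is empty, so FOLLOW(<C>) ⊇ FOLLOW(<F>) = {s}. Thus FOLLOW(<C>) = {s}.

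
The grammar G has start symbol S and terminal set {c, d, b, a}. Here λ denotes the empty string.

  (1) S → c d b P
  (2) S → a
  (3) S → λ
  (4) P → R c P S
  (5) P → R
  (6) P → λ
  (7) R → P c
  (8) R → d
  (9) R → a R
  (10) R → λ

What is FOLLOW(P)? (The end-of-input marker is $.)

FIRST(S): from S→c d b P we get {c}; from S→a we get {a}; from S→λ we get {λ}. So FIRST(S) = {λ, a, c}.
FIRST(P): from P→R c P S we get {a, c, d}; from P→R we get {λ, a, c, d}; from P→λ we get {λ}. So FIRST(P) = {λ, a, c, d}.
FIRST(R): from R→P c we get {a, c, d}; from R→d we get {d}; from R→a R we get {a}; from R→λ we get {λ}. So FIRST(R) = {λ, a, c, d}.
FOLLOW(S) includes $ since S is the start symbol.
FOLLOW(S): in P→R c P S, the suffix after S is empty, so FOLLOW(S) ⊇ FOLLOW(P) = {$, a, c}. Thus FOLLOW(S) = {$, a, c}.
FOLLOW(P): in S→c d b P, the suffix after P is empty, so FOLLOW(P) ⊇ FOLLOW(S) = {$, a, c}; in P→R c P S, P is followed by S with FIRST {λ, a, c}; in P→R c P S, the suffix after P is nullable (adds nothing new); in R→P c, P is followed by c with FIRST {c}. Thus FOLLOW(P) = {$, a, c}.
FOLLOW(R): in P→R c P S, R is followed by c P S with FIRST {c}; in P→R, the suffix after R is empty, so FOLLOW(R) ⊇ FOLLOW(P) = {$, a, c}; in R→a R, the suffix after R is empty (adds nothing new). Thus FOLLOW(R) = {$, a, c}.

{$, a, c}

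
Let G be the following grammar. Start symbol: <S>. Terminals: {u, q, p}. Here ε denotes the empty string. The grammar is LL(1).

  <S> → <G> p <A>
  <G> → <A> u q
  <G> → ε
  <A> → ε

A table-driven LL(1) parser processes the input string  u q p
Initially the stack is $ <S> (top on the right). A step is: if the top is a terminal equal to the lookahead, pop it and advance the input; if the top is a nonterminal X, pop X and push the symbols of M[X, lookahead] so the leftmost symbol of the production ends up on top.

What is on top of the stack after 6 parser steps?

<A>

     Stack            Input    Action
  1  $ <S>            u q p $  expand <S> → <G> p <A>
  2  $ <A> p <G>      u q p $  expand <G> → <A> u q
  3  $ <A> p q u <A>  u q p $  expand <A> → ε
  4  $ <A> p q u      u q p $  match u
  5  $ <A> p q        q p $    match q
  6  $ <A> p          p $      match p
Stack after step 6: $ <A> (top = <A>).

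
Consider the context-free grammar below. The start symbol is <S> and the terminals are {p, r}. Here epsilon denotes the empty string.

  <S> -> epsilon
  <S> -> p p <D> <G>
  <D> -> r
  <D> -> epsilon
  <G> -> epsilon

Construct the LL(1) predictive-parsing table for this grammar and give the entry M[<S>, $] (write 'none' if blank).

FIRST(<S>) = {epsilon, p}
FIRST(<D>) = {epsilon, r}
FIRST(<G>) = {epsilon}
FOLLOW(<S>) includes $ since <S> is the start symbol.
FOLLOW(<S>): <S> appears on no right-hand side. Thus FOLLOW(<S>) = {$}.
For <S> -> epsilon: FIRST(epsilon) = {epsilon}, so it goes in M[<S>, t] for t ∈ {}; since epsilon ∈ FIRST, also for every t ∈ FOLLOW(<S>) = {$}.
For <S> -> p p <D> <G>: FIRST(p p <D> <G>) = {p}, so it goes in M[<S>, t] for t ∈ {p}.

<S> -> epsilon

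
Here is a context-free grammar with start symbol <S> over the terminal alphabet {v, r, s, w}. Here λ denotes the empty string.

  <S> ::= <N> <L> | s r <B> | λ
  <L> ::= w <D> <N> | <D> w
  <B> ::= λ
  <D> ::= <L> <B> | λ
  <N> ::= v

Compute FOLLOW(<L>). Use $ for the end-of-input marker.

{$, v, w}

FIRST(<B>) = {λ}
FIRST(<N>) = {v}
FIRST(<S>) = {λ, s, v}  (via <N> <L>)
FIRST(<L>) = {w}  (via <D> w)
FIRST(<D>) = {λ, w}  (via <L> <B>)
FOLLOW(<S>) includes $ since <S> is the start symbol.
FOLLOW(<S>): <S> appears on no right-hand side. Thus FOLLOW(<S>) = {$}.
FOLLOW(<D>): in <L>::=w <D> <N>, <D> is followed by <N> with FIRST {v}; in <L>::=<D> w, <D> is followed by w with FIRST {w}. Thus FOLLOW(<D>) = {v, w}.
FOLLOW(<L>): in <S>::=<N> <L>, the suffix after <L> is empty, so FOLLOW(<L>) ⊇ FOLLOW(<S>) = {$}; in <D>::=<L> <B>, <L> is followed by <B> with FIRST {λ}; in <D>::=<L> <B>, the suffix after <L> is nullable, so FOLLOW(<L>) ⊇ FOLLOW(<D>) = {v, w}. Thus FOLLOW(<L>) = {$, v, w}.
FOLLOW(<B>): in <S>::=s r <B>, the suffix after <B> is empty, so FOLLOW(<B>) ⊇ FOLLOW(<S>) = {$}; in <D>::=<L> <B>, the suffix after <B> is empty, so FOLLOW(<B>) ⊇ FOLLOW(<D>) = {v, w}. Thus FOLLOW(<B>) = {$, v, w}.
FOLLOW(<N>): in <S>::=<N> <L>, <N> is followed by <L> with FIRST {w}; in <L>::=w <D> <N>, the suffix after <N> is empty, so FOLLOW(<N>) ⊇ FOLLOW(<L>) = {$, v, w}. Thus FOLLOW(<N>) = {$, v, w}.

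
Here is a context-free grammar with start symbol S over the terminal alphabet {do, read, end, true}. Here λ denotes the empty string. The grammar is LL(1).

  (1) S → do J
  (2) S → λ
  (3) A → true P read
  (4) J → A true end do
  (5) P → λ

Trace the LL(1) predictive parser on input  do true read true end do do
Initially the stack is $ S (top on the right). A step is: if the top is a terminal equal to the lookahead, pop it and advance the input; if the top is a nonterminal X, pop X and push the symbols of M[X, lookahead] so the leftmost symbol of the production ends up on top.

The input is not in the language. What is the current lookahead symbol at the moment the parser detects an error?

do

step 1: stack=$ S  input=do true read true end do do $  — expand S → do J
step 2: stack=$ J do  input=do true read true end do do $  — match do
step 3: stack=$ J  input=true read true end do do $  — expand J → A true end do
step 4: stack=$ do end true A  input=true read true end do do $  — expand A → true P read
step 5: stack=$ do end true read P true  input=true read true end do do $  — match true
step 6: stack=$ do end true read P  input=read true end do do $  — expand P → λ
step 7: stack=$ do end true read  input=read true end do do $  — match read
step 8: stack=$ do end true  input=true end do do $  — match true
step 9: stack=$ do end  input=end do do $  — match end
step 10: stack=$ do  input=do do $  — match do
step 11: stack=$  input=do $  — error: stack empty but input remains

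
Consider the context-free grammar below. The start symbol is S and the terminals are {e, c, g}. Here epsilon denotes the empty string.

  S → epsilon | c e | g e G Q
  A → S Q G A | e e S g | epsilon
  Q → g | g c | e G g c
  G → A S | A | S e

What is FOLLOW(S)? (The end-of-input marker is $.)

{$, c, e, g}

FIRST(S) = {epsilon, c, g}
FIRST(Q) = {e, g}
FIRST(A) = {epsilon, c, e, g}  (via S Q G A)
FIRST(G) = {epsilon, c, e, g}  (via A S, A, S e)
FOLLOW(S) includes $ since S is the start symbol.
FOLLOW(S): in A→S Q G A, S is followed by Q G A with FIRST {e, g}; in A→e e S g, S is followed by g with FIRST {g}; in G→A S, the suffix after S is empty, so FOLLOW(S) ⊇ FOLLOW(G) = {c, e, g}; in G→S e, S is followed by e with FIRST {e}. Thus FOLLOW(S) = {$, c, e, g}.
FOLLOW(A): in A→S Q G A, the suffix after A is empty (adds nothing new); in G→A S, A is followed by S with FIRST {epsilon, c, g}; in G→A S, the suffix after A is nullable, so FOLLOW(A) ⊇ FOLLOW(G) = {c, e, g}; in G→A, the suffix after A is empty, so FOLLOW(A) ⊇ FOLLOW(G) = {c, e, g}. Thus FOLLOW(A) = {c, e, g}.
FOLLOW(Q): in S→g e G Q, the suffix after Q is empty, so FOLLOW(Q) ⊇ FOLLOW(S) = {$, c, e, g}; in A→S Q G A, Q is followed by G A with FIRST {epsilon, c, e, g}; in A→S Q G A, the suffix after Q is nullable, so FOLLOW(Q) ⊇ FOLLOW(A) = {c, e, g}. Thus FOLLOW(Q) = {$, c, e, g}.
FOLLOW(G): in S→g e G Q, G is followed by Q with FIRST {e, g}; in A→S Q G A, G is followed by A with FIRST {epsilon, c, e, g}; in A→S Q G A, the suffix after G is nullable, so FOLLOW(G) ⊇ FOLLOW(A) = {c, e, g}; in Q→e G g c, G is followed by g c with FIRST {g}. Thus FOLLOW(G) = {c, e, g}.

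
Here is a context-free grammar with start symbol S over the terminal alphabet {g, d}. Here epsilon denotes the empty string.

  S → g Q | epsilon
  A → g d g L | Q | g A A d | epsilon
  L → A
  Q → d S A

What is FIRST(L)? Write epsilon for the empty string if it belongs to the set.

{epsilon, d, g}

FIRST(S) = {epsilon, g}
FIRST(Q) = {d}
FIRST(A) = {epsilon, d, g}  (via Q)
FIRST(L) = {epsilon, d, g}  (via A)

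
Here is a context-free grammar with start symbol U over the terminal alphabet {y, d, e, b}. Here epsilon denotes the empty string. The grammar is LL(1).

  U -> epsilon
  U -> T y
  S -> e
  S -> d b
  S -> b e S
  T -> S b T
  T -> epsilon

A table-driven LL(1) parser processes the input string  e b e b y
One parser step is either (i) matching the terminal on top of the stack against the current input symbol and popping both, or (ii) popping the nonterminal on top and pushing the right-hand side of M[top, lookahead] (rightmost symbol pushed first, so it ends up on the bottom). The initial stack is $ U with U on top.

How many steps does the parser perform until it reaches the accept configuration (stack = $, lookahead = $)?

      Stack      Input        Action
   1  $ U        e b e b y $  expand U -> T y
   2  $ y T      e b e b y $  expand T -> S b T
   3  $ y T b S  e b e b y $  expand S -> e
   4  $ y T b e  e b e b y $  match e
   5  $ y T b    b e b y $    match b
   6  $ y T      e b y $      expand T -> S b T
   7  $ y T b S  e b y $      expand S -> e
   8  $ y T b e  e b y $      match e
   9  $ y T b    b y $        match b
  10  $ y T      y $          expand T -> epsilon
  11  $ y        y $          match y
Accept reached after 11 steps.

11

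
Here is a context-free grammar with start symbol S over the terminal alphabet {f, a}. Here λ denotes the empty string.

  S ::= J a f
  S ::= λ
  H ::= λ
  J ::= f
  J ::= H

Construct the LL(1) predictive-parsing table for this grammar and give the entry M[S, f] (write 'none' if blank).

FIRST(H): from H::=λ we get {λ}. So FIRST(H) = {λ}.
FIRST(J): from J::=f we get {f}; from J::=H we get {λ}. So FIRST(J) = {λ, f}.
FIRST(S): from S::=J a f we get {a, f}; from S::=λ we get {λ}. So FIRST(S) = {λ, a, f}.
FOLLOW(S) includes $ since S is the start symbol.
FOLLOW(S): S appears on no right-hand side. Thus FOLLOW(S) = {$}.
For S ::= J a f: FIRST(J a f) = {a, f}, so it goes in M[S, t] for t ∈ {a, f}.
For S ::= λ: FIRST(λ) = {λ}, so it goes in M[S, t] for t ∈ {}; since λ ∈ FIRST, also for every t ∈ FOLLOW(S) = {$}.

S ::= J a f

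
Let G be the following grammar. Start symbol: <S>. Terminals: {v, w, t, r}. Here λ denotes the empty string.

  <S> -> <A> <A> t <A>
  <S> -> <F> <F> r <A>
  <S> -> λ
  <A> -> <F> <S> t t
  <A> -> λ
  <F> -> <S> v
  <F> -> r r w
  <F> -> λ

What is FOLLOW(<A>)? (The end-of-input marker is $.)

FIRST(<S>): from <S>-><A> <A> t <A> we get {r, t, v}; from <S>-><F> <F> r <A> we get {r, t, v}; from <S>->λ we get {λ}. So FIRST(<S>) = {λ, r, t, v}.
FIRST(<F>): from <F>-><S> v we get {r, t, v}; from <F>->r r w we get {r}; from <F>->λ we get {λ}. So FIRST(<F>) = {λ, r, t, v}.
FIRST(<A>): from <A>-><F> <S> t t we get {r, t, v}; from <A>->λ we get {λ}. So FIRST(<A>) = {λ, r, t, v}.
FOLLOW(<S>) includes $ since <S> is the start symbol.
FOLLOW(<S>): in <A>-><F> <S> t t, <S> is followed by t t with FIRST {t}; in <F>-><S> v, <S> is followed by v with FIRST {v}. Thus FOLLOW(<S>) = {$, t, v}.
FOLLOW(<A>): in <S>-><A> <A> t <A> (occurrence 1), <A> is followed by <A> t <A> with FIRST {r, t, v}; in <S>-><A> <A> t <A> (occurrence 2), <A> is followed by t <A> with FIRST {t}; in <S>-><A> <A> t <A> (occurrence 3), the suffix after <A> is empty, so FOLLOW(<A>) ⊇ FOLLOW(<S>) = {$, t, v}; in <S>-><F> <F> r <A>, the suffix after <A> is empty, so FOLLOW(<A>) ⊇ FOLLOW(<S>) = {$, t, v}. Thus FOLLOW(<A>) = {$, r, t, v}.
FOLLOW(<F>): in <S>-><F> <F> r <A> (occurrence 1), <F> is followed by <F> r <A> with FIRST {r, t, v}; in <S>-><F> <F> r <A> (occurrence 2), <F> is followed by r <A> with FIRST {r}; in <A>-><F> <S> t t, <F> is followed by <S> t t with FIRST {r, t, v}. Thus FOLLOW(<F>) = {r, t, v}.

{$, r, t, v}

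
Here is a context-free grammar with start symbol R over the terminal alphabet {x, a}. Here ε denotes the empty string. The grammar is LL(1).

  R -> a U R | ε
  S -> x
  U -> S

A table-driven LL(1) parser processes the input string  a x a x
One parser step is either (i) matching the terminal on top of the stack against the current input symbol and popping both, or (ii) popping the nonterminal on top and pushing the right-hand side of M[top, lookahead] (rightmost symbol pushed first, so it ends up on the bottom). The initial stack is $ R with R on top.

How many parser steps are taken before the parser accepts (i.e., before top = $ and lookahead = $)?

      Stack    Input      Action
   1  $ R      a x a x $  expand R -> a U R
   2  $ R U a  a x a x $  match a
   3  $ R U    x a x $    expand U -> S
   4  $ R S    x a x $    expand S -> x
   5  $ R x    x a x $    match x
   6  $ R      a x $      expand R -> a U R
   7  $ R U a  a x $      match a
   8  $ R U    x $        expand U -> S
   9  $ R S    x $        expand S -> x
  10  $ R x    x $        match x
  11  $ R      $          expand R -> ε
Accept reached after 11 steps.

11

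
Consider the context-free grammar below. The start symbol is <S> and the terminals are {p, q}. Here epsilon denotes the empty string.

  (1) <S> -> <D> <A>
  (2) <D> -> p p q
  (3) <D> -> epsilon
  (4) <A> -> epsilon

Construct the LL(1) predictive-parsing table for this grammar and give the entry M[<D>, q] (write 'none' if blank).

none

FIRST(<D>) = {epsilon, p}
FIRST(<A>) = {epsilon}
FIRST(<S>) = {epsilon, p}  (via <D> <A>)
FOLLOW(<S>) includes $ since <S> is the start symbol.
FOLLOW(<S>): <S> appears on no right-hand side. Thus FOLLOW(<S>) = {$}.
FOLLOW(<D>): in <S>-><D> <A>, <D> is followed by <A> with FIRST {epsilon}; in <S>-><D> <A>, the suffix after <D> is nullable, so FOLLOW(<D>) ⊇ FOLLOW(<S>) = {$}. Thus FOLLOW(<D>) = {$}.
For <D> -> p p q: FIRST(p p q) = {p}, so it goes in M[<D>, t] for t ∈ {p}.
For <D> -> epsilon: FIRST(epsilon) = {epsilon}, so it goes in M[<D>, t] for t ∈ {}; since epsilon ∈ FIRST, also for every t ∈ FOLLOW(<D>) = {$}.
None of these place a production in M[<D>, q].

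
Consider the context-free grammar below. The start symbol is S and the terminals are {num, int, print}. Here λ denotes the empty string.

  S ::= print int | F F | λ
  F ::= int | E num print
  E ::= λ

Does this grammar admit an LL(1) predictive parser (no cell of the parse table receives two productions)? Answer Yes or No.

Yes

FIRST(S) = {λ, int, num, print}
FIRST(F) = {int, num}
FIRST(E) = {λ}
FOLLOW(S) = {$}
FOLLOW(F) = {$, int, num}
FOLLOW(E) = {num}
Each cell of M receives at most one production.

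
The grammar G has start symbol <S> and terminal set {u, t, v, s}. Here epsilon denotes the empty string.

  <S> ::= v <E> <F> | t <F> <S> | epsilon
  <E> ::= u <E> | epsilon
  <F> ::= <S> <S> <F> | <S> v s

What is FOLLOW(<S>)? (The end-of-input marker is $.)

{$, t, v}

FIRST(<S>) = {epsilon, t, v}
FIRST(<E>) = {epsilon, u}
FIRST(<F>) = {t, v}  (via <S> <S> <F>, <S> v s)
FOLLOW(<S>) includes $ since <S> is the start symbol.
FOLLOW(<S>): in <S>::=t <F> <S>, the suffix after <S> is empty (adds nothing new); in <F>::=<S> <S> <F> (occurrence 1), <S> is followed by <S> <F> with FIRST {t, v}; in <F>::=<S> <S> <F> (occurrence 2), <S> is followed by <F> with FIRST {t, v}; in <F>::=<S> v s, <S> is followed by v s with FIRST {v}. Thus FOLLOW(<S>) = {$, t, v}.
FOLLOW(<E>): in <S>::=v <E> <F>, <E> is followed by <F> with FIRST {t, v}; in <E>::=u <E>, the suffix after <E> is empty (adds nothing new). Thus FOLLOW(<E>) = {t, v}.
FOLLOW(<F>): in <S>::=v <E> <F>, the suffix after <F> is empty, so FOLLOW(<F>) ⊇ FOLLOW(<S>) = {$, t, v}; in <S>::=t <F> <S>, <F> is followed by <S> with FIRST {epsilon, t, v}; in <S>::=t <F> <S>, the suffix after <F> is nullable, so FOLLOW(<F>) ⊇ FOLLOW(<S>) = {$, t, v}; in <F>::=<S> <S> <F>, the suffix after <F> is empty (adds nothing new). Thus FOLLOW(<F>) = {$, t, v}.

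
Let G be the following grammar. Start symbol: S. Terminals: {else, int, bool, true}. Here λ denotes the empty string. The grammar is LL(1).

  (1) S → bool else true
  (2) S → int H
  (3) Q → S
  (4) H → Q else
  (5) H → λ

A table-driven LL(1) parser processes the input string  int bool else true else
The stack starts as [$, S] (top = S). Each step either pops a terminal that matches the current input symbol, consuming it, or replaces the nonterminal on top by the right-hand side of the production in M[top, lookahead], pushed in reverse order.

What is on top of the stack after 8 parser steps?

else

step 1: stack=$ S  input=int bool else true else $  — expand S → int H
step 2: stack=$ H int  input=int bool else true else $  — match int
step 3: stack=$ H  input=bool else true else $  — expand H → Q else
step 4: stack=$ else Q  input=bool else true else $  — expand Q → S
step 5: stack=$ else S  input=bool else true else $  — expand S → bool else true
step 6: stack=$ else true else bool  input=bool else true else $  — match bool
step 7: stack=$ else true else  input=else true else $  — match else
step 8: stack=$ else true  input=true else $  — match true
Stack after step 8: $ else (top = else).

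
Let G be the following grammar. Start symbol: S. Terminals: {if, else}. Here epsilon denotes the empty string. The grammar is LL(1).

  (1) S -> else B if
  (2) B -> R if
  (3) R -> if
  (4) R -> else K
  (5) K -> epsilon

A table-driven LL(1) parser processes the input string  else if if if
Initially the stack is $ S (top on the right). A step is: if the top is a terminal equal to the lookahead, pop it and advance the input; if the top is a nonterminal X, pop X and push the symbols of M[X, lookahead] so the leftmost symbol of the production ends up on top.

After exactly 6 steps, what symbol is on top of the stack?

if

     Stack        Input            Action
  1  $ S          else if if if $  expand S -> else B if
  2  $ if B else  else if if if $  match else
  3  $ if B       if if if $       expand B -> R if
  4  $ if if R    if if if $       expand R -> if
  5  $ if if if   if if if $       match if
  6  $ if if      if if $          match if
Stack after step 6: $ if (top = if).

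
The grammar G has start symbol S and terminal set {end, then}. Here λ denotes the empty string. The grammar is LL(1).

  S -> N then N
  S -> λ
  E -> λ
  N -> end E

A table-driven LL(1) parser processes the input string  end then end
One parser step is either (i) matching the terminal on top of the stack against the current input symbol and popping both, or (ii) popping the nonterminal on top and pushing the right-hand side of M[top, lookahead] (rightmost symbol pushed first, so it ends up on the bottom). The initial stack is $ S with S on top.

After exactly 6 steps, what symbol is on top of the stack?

end

step 1: stack=$ S  input=end then end $  — expand S -> N then N
step 2: stack=$ N then N  input=end then end $  — expand N -> end E
step 3: stack=$ N then E end  input=end then end $  — match end
step 4: stack=$ N then E  input=then end $  — expand E -> λ
step 5: stack=$ N then  input=then end $  — match then
step 6: stack=$ N  input=end $  — expand N -> end E
Stack after step 6: $ E end (top = end).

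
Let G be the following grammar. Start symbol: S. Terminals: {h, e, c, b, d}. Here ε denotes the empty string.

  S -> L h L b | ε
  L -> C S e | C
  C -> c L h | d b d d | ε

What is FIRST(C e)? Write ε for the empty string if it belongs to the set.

{c, d, e}

FIRST(C) = {ε, c, d}
FIRST(S) = {ε, c, d, e, h}  (via L h L b)
FIRST(L) = {ε, c, d, e, h}  (via C S e, C)
FIRST(C e): take FIRST of each symbol in turn, carrying on past any symbol whose FIRST contains ε; result {c, d, e}.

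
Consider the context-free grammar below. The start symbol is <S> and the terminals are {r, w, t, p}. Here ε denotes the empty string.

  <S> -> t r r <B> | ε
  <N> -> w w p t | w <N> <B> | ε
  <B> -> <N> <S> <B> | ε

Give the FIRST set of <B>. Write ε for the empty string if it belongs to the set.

{ε, t, w}

FIRST(<S>): from <S>->t r r <B> we get {t}; from <S>->ε we get {ε}. So FIRST(<S>) = {ε, t}.
FIRST(<N>): from <N>->w w p t we get {w}; from <N>->w <N> <B> we get {w}; from <N>->ε we get {ε}. So FIRST(<N>) = {ε, w}.
FIRST(<B>): from <B>-><N> <S> <B> we get {ε, t, w}; from <B>->ε we get {ε}. So FIRST(<B>) = {ε, t, w}.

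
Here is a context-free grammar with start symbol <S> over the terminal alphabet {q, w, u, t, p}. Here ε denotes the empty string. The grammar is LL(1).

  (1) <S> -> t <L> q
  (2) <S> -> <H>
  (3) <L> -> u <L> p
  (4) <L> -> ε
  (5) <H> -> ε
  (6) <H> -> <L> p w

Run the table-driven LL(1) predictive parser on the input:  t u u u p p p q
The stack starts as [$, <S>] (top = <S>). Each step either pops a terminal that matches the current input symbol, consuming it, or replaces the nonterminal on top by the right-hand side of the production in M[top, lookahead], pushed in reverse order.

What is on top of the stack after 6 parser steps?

<L>

     Stack          Input              Action
  1  $ <S>          t u u u p p p q $  expand <S> -> t <L> q
  2  $ q <L> t      t u u u p p p q $  match t
  3  $ q <L>        u u u p p p q $    expand <L> -> u <L> p
  4  $ q p <L> u    u u u p p p q $    match u
  5  $ q p <L>      u u p p p q $      expand <L> -> u <L> p
  6  $ q p p <L> u  u u p p p q $      match u
Stack after step 6: $ q p p <L> (top = <L>).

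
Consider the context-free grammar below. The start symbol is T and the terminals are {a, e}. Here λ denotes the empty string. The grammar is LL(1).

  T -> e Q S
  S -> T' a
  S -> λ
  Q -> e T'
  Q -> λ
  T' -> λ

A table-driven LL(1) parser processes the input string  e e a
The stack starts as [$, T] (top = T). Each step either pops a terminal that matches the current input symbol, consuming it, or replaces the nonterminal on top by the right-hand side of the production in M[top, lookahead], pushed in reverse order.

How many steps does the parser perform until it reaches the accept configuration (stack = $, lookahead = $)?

8

     Stack     Input    Action
  1  $ T       e e a $  expand T -> e Q S
  2  $ S Q e   e e a $  match e
  3  $ S Q     e a $    expand Q -> e T'
  4  $ S T' e  e a $    match e
  5  $ S T'    a $      expand T' -> λ
  6  $ S       a $      expand S -> T' a
  7  $ a T'    a $      expand T' -> λ
  8  $ a       a $      match a
Accept reached after 8 steps.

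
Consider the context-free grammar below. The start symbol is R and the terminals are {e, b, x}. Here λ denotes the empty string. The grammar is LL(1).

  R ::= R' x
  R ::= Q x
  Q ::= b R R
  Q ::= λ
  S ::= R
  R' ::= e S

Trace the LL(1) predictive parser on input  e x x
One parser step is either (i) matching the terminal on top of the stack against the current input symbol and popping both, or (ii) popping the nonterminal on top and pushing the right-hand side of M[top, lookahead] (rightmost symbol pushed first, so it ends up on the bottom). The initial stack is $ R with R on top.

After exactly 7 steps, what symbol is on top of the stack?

     Stack    Input    Action
  1  $ R      e x x $  expand R ::= R' x
  2  $ x R'   e x x $  expand R' ::= e S
  3  $ x S e  e x x $  match e
  4  $ x S    x x $    expand S ::= R
  5  $ x R    x x $    expand R ::= Q x
  6  $ x x Q  x x $    expand Q ::= λ
  7  $ x x    x x $    match x
Stack after step 7: $ x (top = x).

x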